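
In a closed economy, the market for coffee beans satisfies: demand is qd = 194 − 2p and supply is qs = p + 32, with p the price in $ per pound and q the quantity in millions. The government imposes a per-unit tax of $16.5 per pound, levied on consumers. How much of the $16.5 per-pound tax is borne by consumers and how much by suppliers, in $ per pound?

Consumers bear $5.5 per pound; suppliers bear $11 per pound.

Without the tax, 194 − 2p = p + 32 gives 3p = 162, so p* = $54 and q* = 86.
With the tax collected from consumers, demand (in seller-price terms) shifts: qd = 194 − 2(p + 16.5).
New equilibrium: consumers pay $59.5, suppliers receive $43, q = 75. (Wedge: pb − ps = 16.5.)
Burden on consumers: $5.5; on suppliers: $11. (They sum to $16.5.)
The less price-elastic side of the market bears the larger share of a per-unit tax.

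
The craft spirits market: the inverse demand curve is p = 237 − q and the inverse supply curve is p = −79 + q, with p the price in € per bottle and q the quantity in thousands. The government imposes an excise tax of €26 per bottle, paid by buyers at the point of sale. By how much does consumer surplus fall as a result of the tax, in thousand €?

Rewrite in direct form: qd = 237 − p and qs = p + 79.
Before the tax: set 237 − p = p + 79 → p* = €79, q* = 158.
With the tax collected from buyers, demand (in seller-price terms) shifts: qd = 237 − (p + 26).
Solving gives q = 145 with buyers paying €92 and producers receiving €66 (the €26 wedge).
ΔCS is the trapezoid between Q = 145 and Q = 158 of height €13: ½ · (158 + 145) · 13 = €1969.5.

Consumer surplus falls by €1969.5 thousand.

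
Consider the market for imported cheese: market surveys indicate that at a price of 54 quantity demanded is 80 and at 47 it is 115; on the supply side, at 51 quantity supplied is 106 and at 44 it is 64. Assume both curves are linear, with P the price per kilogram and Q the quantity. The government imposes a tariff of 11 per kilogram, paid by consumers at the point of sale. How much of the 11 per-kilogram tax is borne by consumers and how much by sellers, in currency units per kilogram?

Demand slope: (115 − 80)/(47 − 54) = -5, so Qd = 350 − 5P.
Supply slope: (64 − 106)/(44 − 51) = 6, so Qs = 6P − 200.
Without the tax, 350 − 5P = 6P − 200 gives 11P = 550, so P* = 50 and Q* = 100.
With the tax collected from consumers, demand (in seller-price terms) shifts: Qd = 350 − 5(P + 11).
Solving gives Q = 70 with consumers paying 56 and sellers receiving 45 (the 11 wedge).
Burden on consumers: 6; on sellers: 5. (They sum to 11.)

Consumers bear 6 per kilogram; sellers bear 5 per kilogram.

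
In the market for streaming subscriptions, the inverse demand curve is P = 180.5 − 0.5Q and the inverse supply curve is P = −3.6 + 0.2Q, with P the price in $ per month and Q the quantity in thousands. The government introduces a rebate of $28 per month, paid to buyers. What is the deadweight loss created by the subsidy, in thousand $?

Deadweight loss = $560 thousand.

Inverting to Q(P) form: Qd = 361 − 2P; Qs = 5P + 18.
Before the subsidy: set 361 − 2P = 5P + 18 → P* = $49, Q* = 263.
With a per-unit subsidy paid to buyers, each effectively pays P − 28, so demand becomes Qd = 361 − 2(P − 28).
New equilibrium: buyers pay $29, producers receive $57, Q = 303. (Wedge: Pb − Ps = −28.)
Quantity rises by |ΔQ| = |263 − 303| = 40.
DWL = ½ · t · |ΔQ| = ½ · 28 · 40 = $560.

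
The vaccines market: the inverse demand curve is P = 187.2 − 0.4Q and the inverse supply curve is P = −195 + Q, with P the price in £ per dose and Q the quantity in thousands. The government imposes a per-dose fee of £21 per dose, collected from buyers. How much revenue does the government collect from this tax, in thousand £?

Inverting to Q(P) form: Qd = 468 − 2.5P; Qs = P + 195.
Without the tax, 468 − 2.5P = P + 195 gives 3.5P = 273, so P* = £78 and Q* = 273.
With the tax collected from buyers, demand (in seller-price terms) shifts: Qd = 468 − 2.5(P + 21).
New equilibrium: buyers pay £84, producers receive £63, Q = 258. (Wedge: Pb − Ps = 21.)
Revenue = t · Q = 21 · 258 = £5418.

Tax revenue = £5418 thousand.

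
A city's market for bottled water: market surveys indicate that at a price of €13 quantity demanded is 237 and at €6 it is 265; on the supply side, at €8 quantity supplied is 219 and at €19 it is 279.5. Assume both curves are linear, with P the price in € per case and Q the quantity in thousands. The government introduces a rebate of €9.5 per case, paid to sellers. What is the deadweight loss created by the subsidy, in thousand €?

Demand slope: (265 − 237)/(6 − 13) = -4, so Qd = 289 − 4P.
Supply slope: (279.5 − 219)/(19 − 8) = 5.5, so Qs = 5.5P + 175.
Before the subsidy: set 289 − 4P = 5.5P + 175 → P* = €12, Q* = 241.
With a per-unit subsidy paid to sellers, each receives P + 9.5 per unit sold, so supply becomes Qs = 5.5(P + 9.5) + 175.
New equilibrium: buyers pay €6.5, sellers receive €16, Q = 263. (Wedge: Pb − Ps = −9.5.)
Quantity rises by |ΔQ| = |241 − 263| = 22.
DWL = ½ · t · |ΔQ| = ½ · 9.5 · 22 = €104.5.

Deadweight loss = €104.5 thousand.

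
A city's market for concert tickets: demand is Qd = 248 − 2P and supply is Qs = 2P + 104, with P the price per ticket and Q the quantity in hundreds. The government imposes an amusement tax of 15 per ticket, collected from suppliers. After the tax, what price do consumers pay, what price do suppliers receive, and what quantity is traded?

Consumers pay 43.5; suppliers receive 28.5; quantity = 161.

Without the tax, 248 − 2P = 2P + 104 gives 4P = 144, so P* = 36 and Q* = 176.
With the tax collected from suppliers, supply shifts: Qs = 2(P − 15) + 104.
New equilibrium: consumers pay 43.5, suppliers receive 28.5, Q = 161. (Wedge: Pb − Ps = 15.)
The less price-elastic side of the market bears the larger share of a per-unit tax.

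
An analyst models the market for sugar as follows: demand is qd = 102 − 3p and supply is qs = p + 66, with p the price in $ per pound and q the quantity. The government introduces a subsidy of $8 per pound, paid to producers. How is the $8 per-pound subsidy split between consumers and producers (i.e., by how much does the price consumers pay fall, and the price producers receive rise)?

Before the subsidy: set 102 − 3p = p + 66 → p* = $9, q* = 75.
With a per-unit subsidy paid to producers, each receives p + 8 per unit sold, so supply becomes qs = (p + 8) + 66.
Solving gives q = 81 with consumers paying $7 and producers receiving $15 (the $8 wedge).
Gain to consumers: $2; to producers: $6. (They sum to $8.)

Consumers gain $2 per pound; producers gain $6 per pound.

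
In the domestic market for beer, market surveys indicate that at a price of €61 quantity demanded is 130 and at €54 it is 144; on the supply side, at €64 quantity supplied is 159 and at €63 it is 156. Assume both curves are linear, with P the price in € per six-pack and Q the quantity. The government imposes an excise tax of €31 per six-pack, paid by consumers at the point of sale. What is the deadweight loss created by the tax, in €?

Demand slope: (144 − 130)/(54 − 61) = -2, so Qd = 252 − 2P.
Supply slope: (156 − 159)/(63 − 64) = 3, so Qs = 3P − 33.
Before the tax: set 252 − 2P = 3P − 33 → P* = €57, Q* = 138.
With the tax collected from consumers, demand (in seller-price terms) shifts: Qd = 252 − 2(P + 31).
Solving gives Q = 100.8 with consumers paying €75.6 and suppliers receiving €44.6 (the €31 wedge).
Quantity falls by |ΔQ| = |138 − 100.8| = 37.2.
DWL = ½ · t · |ΔQ| = ½ · 31 · 37.2 = €576.6.

Deadweight loss = €576.6.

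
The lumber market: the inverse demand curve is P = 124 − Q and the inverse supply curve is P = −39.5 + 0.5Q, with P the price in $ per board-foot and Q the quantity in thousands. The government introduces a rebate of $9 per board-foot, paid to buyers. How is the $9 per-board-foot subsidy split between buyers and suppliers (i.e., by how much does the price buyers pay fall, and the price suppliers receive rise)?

Buyers gain $6 per board-foot; suppliers gain $3 per board-foot.

Rewrite in direct form: Qd = 124 − P and Qs = 2P + 79.
Without the subsidy, 124 − P = 2P + 79 gives 3P = 45, so P* = $15 and Q* = 109.
With a per-unit subsidy paid to buyers, each effectively pays P − 9, so demand becomes Qd = 124 − (P − 9).
New equilibrium: buyers pay $9, suppliers receive $18, Q = 115. (Wedge: Pb − Ps = −9.)
Gain to buyers: $6; to suppliers: $3. (They sum to $9.)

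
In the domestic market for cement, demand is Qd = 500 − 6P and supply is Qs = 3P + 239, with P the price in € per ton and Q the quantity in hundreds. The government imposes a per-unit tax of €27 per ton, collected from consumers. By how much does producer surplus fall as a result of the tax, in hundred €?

Producer surplus falls by €5382 hundred.

Without the tax, 500 − 6P = 3P + 239 gives 9P = 261, so P* = €29 and Q* = 326.
With the tax collected from consumers, demand (in seller-price terms) shifts: Qd = 500 − 6(P + 27).
New equilibrium: consumers pay €38, suppliers receive €11, Q = 272. (Wedge: Pb − Ps = 27.)
ΔPS is the trapezoid between Q = 272 and Q = 326 of height €18: ½ · (326 + 272) · 18 = €5382.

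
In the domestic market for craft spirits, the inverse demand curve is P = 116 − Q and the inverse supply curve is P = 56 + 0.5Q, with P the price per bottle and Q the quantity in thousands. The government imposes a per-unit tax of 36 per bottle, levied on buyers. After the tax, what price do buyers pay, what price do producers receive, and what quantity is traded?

Buyers pay 100; producers receive 64; quantity = 16.

Inverting to Q(P) form: Qd = 116 − P; Qs = 2P − 112.
Without the tax, 116 − P = 2P − 112 gives 3P = 228, so P* = 76 and Q* = 40.
With the tax collected from buyers, demand (in seller-price terms) shifts: Qd = 116 − (P + 36).
Solving gives Q = 16 with buyers paying 100 and producers receiving 64 (the 36 wedge).
The less price-elastic side of the market bears the larger share of a per-unit tax.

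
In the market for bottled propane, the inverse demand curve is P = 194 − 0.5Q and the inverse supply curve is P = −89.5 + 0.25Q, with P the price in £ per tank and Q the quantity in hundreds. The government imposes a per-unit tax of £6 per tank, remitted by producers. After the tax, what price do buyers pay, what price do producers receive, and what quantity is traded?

Buyers pay £9; producers receive £3; quantity = 370.

Inverting to Q(P) form: Qd = 388 − 2P; Qs = 4P + 358.
Without the tax, 388 − 2P = 4P + 358 gives 6P = 30, so P* = £5 and Q* = 378.
With the tax collected from producers, supply shifts: Qs = 4(P − 6) + 358.
Solving gives Q = 370 with buyers paying £9 and producers receiving £3 (the £6 wedge).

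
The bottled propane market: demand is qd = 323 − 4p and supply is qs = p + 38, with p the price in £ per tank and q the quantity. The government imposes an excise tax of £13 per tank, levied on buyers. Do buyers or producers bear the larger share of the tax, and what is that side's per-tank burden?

Producers bear the larger share: £10.4 per tank.

Without the tax, 323 − 4p = p + 38 gives 5p = 285, so p* = £57 and q* = 95.
With the tax collected from buyers, demand (in seller-price terms) shifts: qd = 323 − 4(p + 13).
Solving gives q = 84.6 with buyers paying £59.6 and producers receiving £46.6 (the £13 wedge).
Per-tank burden: buyers £2.6, producers £10.4.
Producers take the larger share because supply is less price-elastic here (demand slope 4 vs supply slope 1).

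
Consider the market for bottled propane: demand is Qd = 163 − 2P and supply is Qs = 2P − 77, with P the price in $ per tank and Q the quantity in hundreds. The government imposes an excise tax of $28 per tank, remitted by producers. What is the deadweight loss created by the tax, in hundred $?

Deadweight loss = $392 hundred.

Without the tax, 163 − 2P = 2P − 77 gives 4P = 240, so P* = $60 and Q* = 43.
With the tax collected from producers, supply shifts: Qs = 2(P − 28) − 77.
New equilibrium: consumers pay $74, producers receive $46, Q = 15. (Wedge: Pb − Ps = 28.)
Quantity falls by |ΔQ| = |43 − 15| = 28.
DWL = ½ · t · |ΔQ| = ½ · 28 · 28 = $392.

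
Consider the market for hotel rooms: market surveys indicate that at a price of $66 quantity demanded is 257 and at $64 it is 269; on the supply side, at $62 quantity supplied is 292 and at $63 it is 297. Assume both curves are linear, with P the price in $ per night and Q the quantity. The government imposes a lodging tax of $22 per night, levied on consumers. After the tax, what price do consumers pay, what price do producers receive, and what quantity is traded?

Demand slope: (269 − 257)/(64 − 66) = -6, so Qd = 653 − 6P.
Supply slope: (297 − 292)/(63 − 62) = 5, so Qs = 5P − 18.
Without the tax, 653 − 6P = 5P − 18 gives 11P = 671, so P* = $61 and Q* = 287.
With the tax collected from consumers, demand (in seller-price terms) shifts: Qd = 653 − 6(P + 22).
Solving gives Q = 227 with consumers paying $71 and producers receiving $49 (the $22 wedge).
The less price-elastic side of the market bears the larger share of a per-unit tax.

Consumers pay $71; producers receive $49; quantity = 227.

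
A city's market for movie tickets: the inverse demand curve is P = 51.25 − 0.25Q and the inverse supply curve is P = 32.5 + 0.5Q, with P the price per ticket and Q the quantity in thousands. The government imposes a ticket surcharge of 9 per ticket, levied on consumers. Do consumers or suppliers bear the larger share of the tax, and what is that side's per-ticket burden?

Suppliers bear the larger share: 6 per ticket.

Inverting to Q(P) form: Qd = 205 − 4P; Qs = 2P − 65.
Without the tax, 205 − 4P = 2P − 65 gives 6P = 270, so P* = 45 and Q* = 25.
With the tax collected from consumers, demand (in seller-price terms) shifts: Qd = 205 − 4(P + 9).
New equilibrium: consumers pay 48, suppliers receive 39, Q = 13. (Wedge: Pb − Ps = 9.)
Per-ticket burden: consumers 3, suppliers 6.
Suppliers take the larger share because supply is less price-elastic here (demand slope 4 vs supply slope 2).
The less price-elastic side of the market bears the larger share of a per-unit tax.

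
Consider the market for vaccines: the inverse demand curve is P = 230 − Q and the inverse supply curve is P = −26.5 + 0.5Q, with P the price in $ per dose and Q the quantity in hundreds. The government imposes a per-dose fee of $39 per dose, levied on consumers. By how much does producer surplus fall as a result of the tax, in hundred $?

Producer surplus falls by $2054 hundred.

Inverting to Q(P) form: Qd = 230 − P; Qs = 2P + 53.
Before the tax: set 230 − P = 2P + 53 → P* = $59, Q* = 171.
With the tax collected from consumers, demand (in seller-price terms) shifts: Qd = 230 − (P + 39).
Solving gives Q = 145 with consumers paying $85 and suppliers receiving $46 (the $39 wedge).
ΔPS is the trapezoid between Q = 145 and Q = 171 of height $13: ½ · (171 + 145) · 13 = $2054.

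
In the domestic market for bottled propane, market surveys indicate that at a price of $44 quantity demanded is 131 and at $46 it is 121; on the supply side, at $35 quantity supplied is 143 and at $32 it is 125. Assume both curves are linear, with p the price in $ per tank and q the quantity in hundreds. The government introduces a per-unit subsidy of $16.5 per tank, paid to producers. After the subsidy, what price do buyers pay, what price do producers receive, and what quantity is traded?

Demand slope: (121 − 131)/(46 − 44) = -5, so qd = 351 − 5p.
Supply slope: (125 − 143)/(32 − 35) = 6, so qs = 6p − 67.
Before the subsidy: set 351 − 5p = 6p − 67 → p* = $38, q* = 161.
With a per-unit subsidy paid to producers, each receives p + 16.5 per unit sold, so supply becomes qs = 6(p + 16.5) − 67.
Solving gives q = 206 with buyers paying $29 and producers receiving $45.5 (the $16.5 wedge).

Buyers pay $29; producers receive $45.5; quantity = 206.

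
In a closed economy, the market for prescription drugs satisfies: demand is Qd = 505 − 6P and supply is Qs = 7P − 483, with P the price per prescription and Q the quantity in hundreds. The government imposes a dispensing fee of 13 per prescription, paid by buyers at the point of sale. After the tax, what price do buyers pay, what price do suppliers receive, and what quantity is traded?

Before the tax: set 505 − 6P = 7P − 483 → P* = 76, Q* = 49.
With the tax collected from buyers, demand (in seller-price terms) shifts: Qd = 505 − 6(P + 13).
New equilibrium: buyers pay 83, suppliers receive 70, Q = 7. (Wedge: Pb − Ps = 13.)

Buyers pay 83; suppliers receive 70; quantity = 7.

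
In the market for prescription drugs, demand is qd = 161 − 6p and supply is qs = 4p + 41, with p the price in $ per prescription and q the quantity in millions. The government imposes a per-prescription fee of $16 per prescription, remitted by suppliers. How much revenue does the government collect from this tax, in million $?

Before the tax: set 161 − 6p = 4p + 41 → p* = $12, q* = 89.
With the tax collected from suppliers, supply shifts: qs = 4(p − 16) + 41.
New equilibrium: consumers pay $18.4, suppliers receive $2.4, q = 50.6. (Wedge: pb − ps = 16.)
Revenue = t · Q = 16 · 50.6 = $809.6.

Tax revenue = $809.6 million.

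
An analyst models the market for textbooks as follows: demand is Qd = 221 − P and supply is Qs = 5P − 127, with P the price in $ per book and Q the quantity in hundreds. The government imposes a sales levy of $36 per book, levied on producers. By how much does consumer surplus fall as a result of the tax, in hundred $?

Without the tax, 221 − P = 5P − 127 gives 6P = 348, so P* = $58 and Q* = 163.
With the tax collected from producers, supply shifts: Qs = 5(P − 36) − 127.
Solving gives Q = 133 with consumers paying $88 and producers receiving $52 (the $36 wedge).
ΔCS is the trapezoid between Q = 133 and Q = 163 of height $30: ½ · (163 + 133) · 30 = $4440.

Consumer surplus falls by $4440 hundred.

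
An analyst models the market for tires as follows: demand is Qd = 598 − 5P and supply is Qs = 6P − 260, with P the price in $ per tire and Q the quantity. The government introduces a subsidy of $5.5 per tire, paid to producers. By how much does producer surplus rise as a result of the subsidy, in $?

Before the subsidy: set 598 − 5P = 6P − 260 → P* = $78, Q* = 208.
With a per-unit subsidy paid to producers, each receives P + 5.5 per unit sold, so supply becomes Qs = 6(P + 5.5) − 260.
Solving gives Q = 223 with consumers paying $75 and producers receiving $80.5 (the $5.5 wedge).
ΔPS is the trapezoid between Q = 223 and Q = 208 of height $2.5: ½ · (208 + 223) · 2.5 = $538.75.

Producer surplus rises by $538.75.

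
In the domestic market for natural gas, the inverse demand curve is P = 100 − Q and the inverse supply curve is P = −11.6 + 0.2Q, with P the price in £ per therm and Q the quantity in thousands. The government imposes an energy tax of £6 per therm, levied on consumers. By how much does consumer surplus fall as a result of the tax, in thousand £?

Consumer surplus falls by £452.5 thousand.

Rewrite in direct form: Qd = 100 − P and Qs = 5P + 58.
Before the tax: set 100 − P = 5P + 58 → P* = £7, Q* = 93.
With the tax collected from consumers, demand (in seller-price terms) shifts: Qd = 100 − (P + 6).
Solving gives Q = 88 with consumers paying £12 and producers receiving £6 (the £6 wedge).
ΔCS is the trapezoid between Q = 88 and Q = 93 of height £5: ½ · (93 + 88) · 5 = £452.5.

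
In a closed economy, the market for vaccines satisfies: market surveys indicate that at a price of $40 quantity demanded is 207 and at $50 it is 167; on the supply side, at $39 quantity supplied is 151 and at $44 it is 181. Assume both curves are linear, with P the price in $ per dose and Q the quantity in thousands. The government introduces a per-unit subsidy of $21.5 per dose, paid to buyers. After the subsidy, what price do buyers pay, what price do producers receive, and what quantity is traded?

Demand slope: (167 − 207)/(50 − 40) = -4, so Qd = 367 − 4P.
Supply slope: (181 − 151)/(44 − 39) = 6, so Qs = 6P − 83.
Before the subsidy: set 367 − 4P = 6P − 83 → P* = $45, Q* = 187.
With a per-unit subsidy paid to buyers, each effectively pays P − 21.5, so demand becomes Qd = 367 − 4(P − 21.5).
New equilibrium: buyers pay $32.1, producers receive $53.6, Q = 238.6. (Wedge: Pb − Ps = −21.5.)

Buyers pay $32.1; producers receive $53.6; quantity = 238.6.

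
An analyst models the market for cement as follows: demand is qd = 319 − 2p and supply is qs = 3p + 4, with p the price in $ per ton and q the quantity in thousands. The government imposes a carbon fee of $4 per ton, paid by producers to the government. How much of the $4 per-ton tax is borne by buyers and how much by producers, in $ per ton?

Buyers bear $2.4 per ton; producers bear $1.6 per ton.

Before the tax: set 319 − 2p = 3p + 4 → p* = $63, q* = 193.
With the tax collected from producers, supply shifts: qs = 3(p − 4) + 4.
Solving gives q = 188.2 with buyers paying $65.4 and producers receiving $61.4 (the $4 wedge).
Burden on buyers: $2.4; on producers: $1.6. (They sum to $4.)
The less price-elastic side of the market bears the larger share of a per-unit tax.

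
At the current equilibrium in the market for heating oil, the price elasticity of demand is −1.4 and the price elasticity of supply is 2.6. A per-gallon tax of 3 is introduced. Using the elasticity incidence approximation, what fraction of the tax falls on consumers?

Consumers' share ≈ 0.65.

Incidence ratio: consumers' share ≈ εs / (εs + |εd|) = 2.6 / (2.6 + 1.4) = 0.65.
Supply is the more elastic side, so consumers bear the larger share.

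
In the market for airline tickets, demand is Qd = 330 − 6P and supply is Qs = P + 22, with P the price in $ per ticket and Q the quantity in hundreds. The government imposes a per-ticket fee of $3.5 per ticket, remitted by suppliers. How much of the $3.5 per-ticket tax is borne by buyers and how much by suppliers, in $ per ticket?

Before the tax: set 330 − 6P = P + 22 → P* = $44, Q* = 66.
With the tax collected from suppliers, supply shifts: Qs = (P − 3.5) + 22.
Solving gives Q = 63 with buyers paying $44.5 and suppliers receiving $41 (the $3.5 wedge).
Burden on buyers: $0.5; on suppliers: $3. (They sum to $3.5.)
The less price-elastic side of the market bears the larger share of a per-unit tax.

Buyers bear $0.5 per ticket; suppliers bear $3 per ticket.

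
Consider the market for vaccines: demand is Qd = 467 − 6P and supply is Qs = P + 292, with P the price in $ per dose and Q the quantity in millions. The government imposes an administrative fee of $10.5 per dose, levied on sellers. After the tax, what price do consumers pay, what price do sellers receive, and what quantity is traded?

Before the tax: set 467 − 6P = P + 292 → P* = $25, Q* = 317.
With the tax collected from sellers, supply shifts: Qs = (P − 10.5) + 292.
Solving gives Q = 308 with consumers paying $26.5 and sellers receiving $16 (the $10.5 wedge).

Consumers pay $26.5; sellers receive $16; quantity = 308.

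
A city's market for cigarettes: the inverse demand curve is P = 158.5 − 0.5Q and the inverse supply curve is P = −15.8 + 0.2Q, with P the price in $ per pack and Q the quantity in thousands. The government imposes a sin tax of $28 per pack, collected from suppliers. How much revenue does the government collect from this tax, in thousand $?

Tax revenue = $5852 thousand.

Rewrite in direct form: Qd = 317 − 2P and Qs = 5P + 79.
Without the tax, 317 − 2P = 5P + 79 gives 7P = 238, so P* = $34 and Q* = 249.
With the tax collected from suppliers, supply shifts: Qs = 5(P − 28) + 79.
Solving gives Q = 209 with consumers paying $54 and suppliers receiving $26 (the $28 wedge).
Revenue = t · Q = 28 · 209 = $5852.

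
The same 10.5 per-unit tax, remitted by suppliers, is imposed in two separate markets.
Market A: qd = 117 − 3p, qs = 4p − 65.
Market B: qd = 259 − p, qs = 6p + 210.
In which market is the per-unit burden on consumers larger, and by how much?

Market A: pre-tax p* = 26, q* = 39; post-tax q = 21; per-unit burden on consumers = 6.
Market B: pre-tax p* = 7, q* = 252; post-tax q = 243; per-unit burden on consumers = 9.
Difference: 6 vs 9 → market B is larger by 3.

Market B, by 3.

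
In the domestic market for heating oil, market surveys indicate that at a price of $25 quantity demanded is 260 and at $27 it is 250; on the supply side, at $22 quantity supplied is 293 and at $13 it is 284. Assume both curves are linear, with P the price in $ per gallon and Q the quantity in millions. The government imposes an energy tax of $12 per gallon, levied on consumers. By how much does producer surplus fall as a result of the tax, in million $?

Demand slope: (250 − 260)/(27 − 25) = -5, so Qd = 385 − 5P.
Supply slope: (284 − 293)/(13 − 22) = 1, so Qs = P + 271.
Without the tax, 385 − 5P = P + 271 gives 6P = 114, so P* = $19 and Q* = 290.
With the tax collected from consumers, demand (in seller-price terms) shifts: Qd = 385 − 5(P + 12).
New equilibrium: consumers pay $21, producers receive $9, Q = 280. (Wedge: Pb − Ps = 12.)
ΔPS is the trapezoid between Q = 280 and Q = 290 of height $10: ½ · (290 + 280) · 10 = $2850.

Producer surplus falls by $2850 million.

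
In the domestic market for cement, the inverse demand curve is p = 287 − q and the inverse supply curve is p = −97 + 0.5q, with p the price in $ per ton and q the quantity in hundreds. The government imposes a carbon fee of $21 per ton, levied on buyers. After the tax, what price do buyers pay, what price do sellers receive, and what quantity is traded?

Inverting to q(p) form: qd = 287 − p; qs = 2p + 194.
Before the tax: set 287 − p = 2p + 194 → p* = $31, q* = 256.
With the tax collected from buyers, demand (in seller-price terms) shifts: qd = 287 − (p + 21).
New equilibrium: buyers pay $45, sellers receive $24, q = 242. (Wedge: pb − ps = 21.)
The less price-elastic side of the market bears the larger share of a per-unit tax.

Buyers pay $45; sellers receive $24; quantity = 242.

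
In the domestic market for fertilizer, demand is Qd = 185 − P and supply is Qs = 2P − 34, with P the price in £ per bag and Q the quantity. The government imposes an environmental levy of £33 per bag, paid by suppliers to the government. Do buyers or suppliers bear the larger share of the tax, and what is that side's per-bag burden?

Buyers bear the larger share: £22 per bag.

Without the tax, 185 − P = 2P − 34 gives 3P = 219, so P* = £73 and Q* = 112.
With the tax collected from suppliers, supply shifts: Qs = 2(P − 33) − 34.
Solving gives Q = 90 with buyers paying £95 and suppliers receiving £62 (the £33 wedge).
Per-bag burden: buyers £22, suppliers £11.
Buyers take the larger share because demand is less price-elastic here (demand slope 1 vs supply slope 2).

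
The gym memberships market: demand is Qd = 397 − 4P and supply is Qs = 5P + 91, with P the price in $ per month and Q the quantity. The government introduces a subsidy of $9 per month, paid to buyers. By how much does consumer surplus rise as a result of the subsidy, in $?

Before the subsidy: set 397 − 4P = 5P + 91 → P* = $34, Q* = 261.
With a per-unit subsidy paid to buyers, each effectively pays P − 9, so demand becomes Qd = 397 − 4(P − 9).
New equilibrium: buyers pay $29, sellers receive $38, Q = 281. (Wedge: Pb − Ps = −9.)
ΔCS is the trapezoid between Q = 281 and Q = 261 of height $5: ½ · (261 + 281) · 5 = $1355.

Consumer surplus rises by $1355.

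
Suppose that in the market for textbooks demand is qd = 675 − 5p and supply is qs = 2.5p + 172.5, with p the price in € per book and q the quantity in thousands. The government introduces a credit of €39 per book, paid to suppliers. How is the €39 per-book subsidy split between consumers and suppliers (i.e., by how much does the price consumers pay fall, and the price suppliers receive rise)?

Consumers gain €13 per book; suppliers gain €26 per book.

Without the subsidy, 675 − 5p = 2.5p + 172.5 gives 7.5p = 502.5, so p* = €67 and q* = 340.
With a per-unit subsidy paid to suppliers, each receives p + 39 per unit sold, so supply becomes qs = 2.5(p + 39) + 172.5.
Solving gives q = 405 with consumers paying €54 and suppliers receiving €93 (the €39 wedge).
Gain to consumers: €13; to suppliers: €26. (They sum to €39.)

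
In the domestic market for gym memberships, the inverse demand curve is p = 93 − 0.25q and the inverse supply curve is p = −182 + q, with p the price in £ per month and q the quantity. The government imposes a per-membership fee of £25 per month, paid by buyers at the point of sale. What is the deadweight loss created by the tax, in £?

Rewrite in direct form: qd = 372 − 4p and qs = p + 182.
Without the tax, 372 − 4p = p + 182 gives 5p = 190, so p* = £38 and q* = 220.
With the tax collected from buyers, demand (in seller-price terms) shifts: qd = 372 − 4(p + 25).
Solving gives q = 200 with buyers paying £43 and sellers receiving £18 (the £25 wedge).
Quantity falls by |ΔQ| = |220 − 200| = 20.
DWL = ½ · t · |ΔQ| = ½ · 25 · 20 = £250.

Deadweight loss = £250.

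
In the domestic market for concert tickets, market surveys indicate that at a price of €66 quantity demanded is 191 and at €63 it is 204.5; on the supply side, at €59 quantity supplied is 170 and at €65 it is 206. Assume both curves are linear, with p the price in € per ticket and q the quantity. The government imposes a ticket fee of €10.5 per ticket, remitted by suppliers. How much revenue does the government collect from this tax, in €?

Tax revenue = €1816.5.

Demand slope: (204.5 − 191)/(63 − 66) = -4.5, so qd = 488 − 4.5p.
Supply slope: (206 − 170)/(65 − 59) = 6, so qs = 6p − 184.
Without the tax, 488 − 4.5p = 6p − 184 gives 10.5p = 672, so p* = €64 and q* = 200.
With the tax collected from suppliers, supply shifts: qs = 6(p − 10.5) − 184.
Solving gives q = 173 with buyers paying €70 and suppliers receiving €59.5 (the €10.5 wedge).
Revenue = t · Q = 10.5 · 173 = €1816.5.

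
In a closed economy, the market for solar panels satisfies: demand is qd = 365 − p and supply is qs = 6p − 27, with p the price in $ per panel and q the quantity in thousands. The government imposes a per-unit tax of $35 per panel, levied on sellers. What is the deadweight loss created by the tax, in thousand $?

Deadweight loss = $525 thousand.

Without the tax, 365 − p = 6p − 27 gives 7p = 392, so p* = $56 and q* = 309.
With the tax collected from sellers, supply shifts: qs = 6(p − 35) − 27.
Solving gives q = 279 with buyers paying $86 and sellers receiving $51 (the $35 wedge).
Quantity falls by |ΔQ| = |309 − 279| = 30.
DWL = ½ · t · |ΔQ| = ½ · 35 · 30 = $525.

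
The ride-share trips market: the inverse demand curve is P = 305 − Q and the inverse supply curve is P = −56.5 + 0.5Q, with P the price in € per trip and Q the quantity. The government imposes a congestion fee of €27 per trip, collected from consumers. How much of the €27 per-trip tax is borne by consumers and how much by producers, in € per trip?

Inverting to Q(P) form: Qd = 305 − P; Qs = 2P + 113.
Without the tax, 305 − P = 2P + 113 gives 3P = 192, so P* = €64 and Q* = 241.
With the tax collected from consumers, demand (in seller-price terms) shifts: Qd = 305 − (P + 27).
Solving gives Q = 223 with consumers paying €82 and producers receiving €55 (the €27 wedge).
Burden on consumers: €18; on producers: €9. (They sum to €27.)

Consumers bear €18 per trip; producers bear €9 per trip.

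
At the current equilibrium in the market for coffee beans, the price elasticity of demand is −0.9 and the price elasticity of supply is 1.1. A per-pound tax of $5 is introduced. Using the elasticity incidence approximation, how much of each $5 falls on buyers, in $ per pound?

Incidence ratio: buyers' share ≈ εs / (εs + |εd|) = 1.1 / (1.1 + 0.9) = 0.55.
So buyers bear ≈ 0.55 × $5 = $2.75; sellers bear $2.25.

Buyers bear ≈ $2.75 per pound.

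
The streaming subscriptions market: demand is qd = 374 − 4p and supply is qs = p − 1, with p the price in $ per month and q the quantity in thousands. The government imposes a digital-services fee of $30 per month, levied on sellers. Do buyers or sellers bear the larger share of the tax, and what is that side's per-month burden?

Without the tax, 374 − 4p = p − 1 gives 5p = 375, so p* = $75 and q* = 74.
With the tax collected from sellers, supply shifts: qs = (p − 30) − 1.
New equilibrium: buyers pay $81, sellers receive $51, q = 50. (Wedge: pb − ps = 30.)
Per-month burden: buyers $6, sellers $24.
Sellers take the larger share because supply is less price-elastic here (demand slope 4 vs supply slope 1).
The less price-elastic side of the market bears the larger share of a per-unit tax.

Sellers bear the larger share: $24 per month.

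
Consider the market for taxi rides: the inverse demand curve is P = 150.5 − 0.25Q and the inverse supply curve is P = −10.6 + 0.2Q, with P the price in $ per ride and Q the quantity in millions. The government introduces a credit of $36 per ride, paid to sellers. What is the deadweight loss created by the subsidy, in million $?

Deadweight loss = $1440 million.

Rewrite in direct form: Qd = 602 − 4P and Qs = 5P + 53.
Without the subsidy, 602 − 4P = 5P + 53 gives 9P = 549, so P* = $61 and Q* = 358.
With a per-unit subsidy paid to sellers, each receives P + 36 per unit sold, so supply becomes Qs = 5(P + 36) + 53.
Solving gives Q = 438 with buyers paying $41 and sellers receiving $77 (the $36 wedge).
Quantity rises by |ΔQ| = |358 − 438| = 80.
DWL = ½ · t · |ΔQ| = ½ · 36 · 80 = $1440.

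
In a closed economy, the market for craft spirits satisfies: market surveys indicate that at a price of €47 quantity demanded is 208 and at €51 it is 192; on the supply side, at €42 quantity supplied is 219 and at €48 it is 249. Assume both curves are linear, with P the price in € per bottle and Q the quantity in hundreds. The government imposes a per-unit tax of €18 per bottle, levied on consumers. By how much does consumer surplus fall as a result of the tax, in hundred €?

Consumer surplus falls by €2040 hundred.

Demand slope: (192 − 208)/(51 − 47) = -4, so Qd = 396 − 4P.
Supply slope: (249 − 219)/(48 − 42) = 5, so Qs = 5P + 9.
Before the tax: set 396 − 4P = 5P + 9 → P* = €43, Q* = 224.
With the tax collected from consumers, demand (in seller-price terms) shifts: Qd = 396 − 4(P + 18).
Solving gives Q = 184 with consumers paying €53 and sellers receiving €35 (the €18 wedge).
ΔCS is the trapezoid between Q = 184 and Q = 224 of height €10: ½ · (224 + 184) · 10 = €2040.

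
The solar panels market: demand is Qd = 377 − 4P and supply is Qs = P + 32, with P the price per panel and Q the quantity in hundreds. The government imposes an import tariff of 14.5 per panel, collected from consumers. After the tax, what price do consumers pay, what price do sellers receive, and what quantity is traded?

Consumers pay 71.9; sellers receive 57.4; quantity = 89.4.

Before the tax: set 377 − 4P = P + 32 → P* = 69, Q* = 101.
With the tax collected from consumers, demand (in seller-price terms) shifts: Qd = 377 − 4(P + 14.5).
Solving gives Q = 89.4 with consumers paying 71.9 and sellers receiving 57.4 (the 14.5 wedge).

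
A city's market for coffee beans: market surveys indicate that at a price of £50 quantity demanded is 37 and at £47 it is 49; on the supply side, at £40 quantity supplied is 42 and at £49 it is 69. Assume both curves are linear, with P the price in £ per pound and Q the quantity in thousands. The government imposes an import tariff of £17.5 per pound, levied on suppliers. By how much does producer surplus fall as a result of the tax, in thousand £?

Producer surplus falls by £420 thousand.

Demand slope: (49 − 37)/(47 − 50) = -4, so Qd = 237 − 4P.
Supply slope: (69 − 42)/(49 − 40) = 3, so Qs = 3P − 78.
Without the tax, 237 − 4P = 3P − 78 gives 7P = 315, so P* = £45 and Q* = 57.
With the tax collected from suppliers, supply shifts: Qs = 3(P − 17.5) − 78.
Solving gives Q = 27 with consumers paying £52.5 and suppliers receiving £35 (the £17.5 wedge).
ΔPS is the trapezoid between Q = 27 and Q = 57 of height £10: ½ · (57 + 27) · 10 = £420.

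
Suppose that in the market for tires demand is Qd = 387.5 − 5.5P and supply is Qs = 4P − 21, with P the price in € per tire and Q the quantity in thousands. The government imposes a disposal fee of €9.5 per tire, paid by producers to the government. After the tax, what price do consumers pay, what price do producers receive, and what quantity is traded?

Without the tax, 387.5 − 5.5P = 4P − 21 gives 9.5P = 408.5, so P* = €43 and Q* = 151.
With the tax collected from producers, supply shifts: Qs = 4(P − 9.5) − 21.
New equilibrium: consumers pay €47, producers receive €37.5, Q = 129. (Wedge: Pb − Ps = 9.5.)
The less price-elastic side of the market bears the larger share of a per-unit tax.

Consumers pay €47; producers receive €37.5; quantity = 129.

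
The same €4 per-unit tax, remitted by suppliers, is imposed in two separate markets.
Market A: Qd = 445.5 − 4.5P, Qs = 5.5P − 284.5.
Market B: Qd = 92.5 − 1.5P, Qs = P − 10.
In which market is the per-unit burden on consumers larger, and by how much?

Market A, by €0.6.

Market A: pre-tax P* = €73, Q* = 117; post-tax Q = 107.1; per-unit burden on consumers = €2.2.
Market B: pre-tax P* = €41, Q* = 31; post-tax Q = 28.6; per-unit burden on consumers = €1.6.
Difference: €2.2 vs €1.6 → market A is larger by €0.6.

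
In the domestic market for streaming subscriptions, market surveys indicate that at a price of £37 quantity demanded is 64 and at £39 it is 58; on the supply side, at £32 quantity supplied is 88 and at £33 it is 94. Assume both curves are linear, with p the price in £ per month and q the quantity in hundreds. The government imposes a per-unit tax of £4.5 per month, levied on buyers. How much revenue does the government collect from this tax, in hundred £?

Demand slope: (58 − 64)/(39 − 37) = -3, so qd = 175 − 3p.
Supply slope: (94 − 88)/(33 − 32) = 6, so qs = 6p − 104.
Without the tax, 175 − 3p = 6p − 104 gives 9p = 279, so p* = £31 and q* = 82.
With the tax collected from buyers, demand (in seller-price terms) shifts: qd = 175 − 3(p + 4.5).
New equilibrium: buyers pay £34, producers receive £29.5, q = 73. (Wedge: pb − ps = 4.5.)
Revenue = t · Q = 4.5 · 73 = £328.5.

Tax revenue = £328.5 hundred.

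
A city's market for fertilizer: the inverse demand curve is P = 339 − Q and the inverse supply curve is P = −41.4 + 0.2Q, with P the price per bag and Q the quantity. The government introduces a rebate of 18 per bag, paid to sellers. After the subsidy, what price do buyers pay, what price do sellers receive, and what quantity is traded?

Buyers pay 7; sellers receive 25; quantity = 332.

Rewrite in direct form: Qd = 339 − P and Qs = 5P + 207.
Without the subsidy, 339 − P = 5P + 207 gives 6P = 132, so P* = 22 and Q* = 317.
With a per-unit subsidy paid to sellers, each receives P + 18 per unit sold, so supply becomes Qs = 5(P + 18) + 207.
Solving gives Q = 332 with buyers paying 7 and sellers receiving 25 (the 18 wedge).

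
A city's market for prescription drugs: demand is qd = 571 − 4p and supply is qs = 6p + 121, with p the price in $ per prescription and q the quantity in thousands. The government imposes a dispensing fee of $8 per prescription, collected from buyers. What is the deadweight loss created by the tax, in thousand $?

Without the tax, 571 − 4p = 6p + 121 gives 10p = 450, so p* = $45 and q* = 391.
With the tax collected from buyers, demand (in seller-price terms) shifts: qd = 571 − 4(p + 8).
Solving gives q = 371.8 with buyers paying $49.8 and producers receiving $41.8 (the $8 wedge).
Quantity falls by |ΔQ| = |391 − 371.8| = 19.2.
DWL = ½ · t · |ΔQ| = ½ · 8 · 19.2 = $76.8.

Deadweight loss = $76.8 thousand.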